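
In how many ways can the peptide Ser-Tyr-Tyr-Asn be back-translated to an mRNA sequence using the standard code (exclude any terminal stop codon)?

48

Ser: 6 codons.
Tyr: 2 codons.
Tyr: 2 codons.
Asn: 2 codons.
6 × 2 × 2 × 2 = 48.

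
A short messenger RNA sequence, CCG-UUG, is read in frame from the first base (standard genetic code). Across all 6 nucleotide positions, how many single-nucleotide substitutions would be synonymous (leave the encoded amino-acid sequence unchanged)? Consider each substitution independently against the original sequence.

5

Codon 1 (CCG, Pro): 3 synonymous substitutions.
Codon 2 (UUG, Leu): 2 synonymous substitutions.
Total: 3 + 2 = 5.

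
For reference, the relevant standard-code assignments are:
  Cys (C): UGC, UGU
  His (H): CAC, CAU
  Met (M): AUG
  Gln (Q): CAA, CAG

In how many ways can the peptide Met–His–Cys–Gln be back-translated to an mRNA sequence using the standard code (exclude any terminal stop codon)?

Met: 1 codon.
His: 2 codons.
Cys: 2 codons.
Gln: 2 codons.
1 × 2 × 2 × 2 = 8.

8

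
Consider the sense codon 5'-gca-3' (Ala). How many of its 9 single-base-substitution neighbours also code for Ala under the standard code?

Position 1: none → 0 synonymous.
Position 2: none → 0 synonymous.
Position 3: GCU, GCC, GCG → 3 synonymous.
Total: 0 + 0 + 3 = 3.

3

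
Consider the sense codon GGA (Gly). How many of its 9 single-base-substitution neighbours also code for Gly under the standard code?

Position 1: none → 0 synonymous.
Position 2: none → 0 synonymous.
Position 3: GGU, GGC, GGG → 3 synonymous.
Total: 0 + 0 + 3 = 3.

3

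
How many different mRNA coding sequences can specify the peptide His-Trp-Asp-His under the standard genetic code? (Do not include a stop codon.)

His: 2 codons.
Trp: 1 codon.
Asp: 2 codons.
His: 2 codons.
2 × 1 × 2 × 2 = 8.

8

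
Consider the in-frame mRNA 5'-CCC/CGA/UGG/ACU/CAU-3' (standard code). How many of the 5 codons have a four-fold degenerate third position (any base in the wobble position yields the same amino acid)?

Codon 1 CCC (Pro): third position 4-fold.
Codon 2 CGA (Arg): third position 4-fold.
Codon 3 UGG (Trp): third position 1-fold.
Codon 4 ACU (Thr): third position 4-fold.
Codon 5 CAU (His): third position 2-fold.
Four-fold degenerate third positions: 3.

3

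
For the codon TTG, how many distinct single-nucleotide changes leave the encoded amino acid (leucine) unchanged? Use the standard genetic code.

2

Position 1: CTG → 1 synonymous.
Position 2: none → 0 synonymous.
Position 3: TTA → 1 synonymous.
Total: 1 + 0 + 1 = 2.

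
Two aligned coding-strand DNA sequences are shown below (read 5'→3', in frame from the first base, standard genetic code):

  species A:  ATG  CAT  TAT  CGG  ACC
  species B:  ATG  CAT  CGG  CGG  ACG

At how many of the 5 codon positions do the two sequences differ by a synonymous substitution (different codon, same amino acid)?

Codon 1: ATG Met / ATG Met — identical.
Codon 2: CAT His / CAT His — identical.
Codon 3: TAT Tyr / CGG Arg — nonsynonymous.
Codon 4: CGG Arg / CGG Arg — identical.
Codon 5: ACC Thr / ACG Thr — synonymous.
Synonymous differences: 1.

1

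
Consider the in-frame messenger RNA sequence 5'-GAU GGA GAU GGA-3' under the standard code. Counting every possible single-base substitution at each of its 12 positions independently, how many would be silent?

8

Codon 1 (GAU, Asp): 1 synonymous substitution.
Codon 2 (GGA, Gly): 3 synonymous substitutions.
Codon 3 (GAU, Asp): 1 synonymous substitution.
Codon 4 (GGA, Gly): 3 synonymous substitutions.
Total: 1 + 3 + 1 + 3 = 8.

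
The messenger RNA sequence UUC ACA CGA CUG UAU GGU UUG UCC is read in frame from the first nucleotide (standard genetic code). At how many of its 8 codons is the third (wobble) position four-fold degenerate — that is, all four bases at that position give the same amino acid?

5

Codon 1 UUC (Phe): third position 2-fold.
Codon 2 ACA (Thr): third position 4-fold.
Codon 3 CGA (Arg): third position 4-fold.
Codon 4 CUG (Leu): third position 4-fold.
Codon 5 UAU (Tyr): third position 2-fold.
Codon 6 GGU (Gly): third position 4-fold.
Codon 7 UUG (Leu): third position 2-fold.
Codon 8 UCC (Ser): third position 4-fold.
Four-fold degenerate third positions: 5.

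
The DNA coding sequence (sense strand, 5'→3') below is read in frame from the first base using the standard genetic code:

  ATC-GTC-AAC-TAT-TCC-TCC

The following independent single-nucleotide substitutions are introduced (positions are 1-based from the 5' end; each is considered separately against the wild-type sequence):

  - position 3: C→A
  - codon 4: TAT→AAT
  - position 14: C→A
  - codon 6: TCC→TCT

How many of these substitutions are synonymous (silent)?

Codon 1: ATC (Ile) → ATA (Ile) — synonymous.
Codon 4: TAT (Tyr) → AAT (Asn) — missense.
Codon 5: TCC (Ser) → TAC (Tyr) — missense.
Codon 6: TCC (Ser) → TCT (Ser) — synonymous.
Synonymous: 2 of 4.

2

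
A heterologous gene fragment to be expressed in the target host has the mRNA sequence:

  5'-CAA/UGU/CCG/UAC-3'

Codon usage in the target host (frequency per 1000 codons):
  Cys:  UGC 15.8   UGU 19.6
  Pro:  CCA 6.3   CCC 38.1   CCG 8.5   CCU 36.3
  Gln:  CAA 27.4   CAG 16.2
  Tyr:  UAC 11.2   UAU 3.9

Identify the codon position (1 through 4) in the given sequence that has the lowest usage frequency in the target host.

3

Codon 1 CAA (Gln): 27.4 per 1000.
Codon 2 UGU (Cys): 19.6 per 1000.
Codon 3 CCG (Pro): 8.5 per 1000.
Codon 4 UAC (Tyr): 11.2 per 1000.
Lowest frequency is 8.5 at codon 3.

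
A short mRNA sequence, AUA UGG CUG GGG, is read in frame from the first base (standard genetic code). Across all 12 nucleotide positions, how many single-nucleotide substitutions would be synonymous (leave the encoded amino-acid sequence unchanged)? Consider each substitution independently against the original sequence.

Codon 1 (AUA, Ile): 2 synonymous substitutions.
Codon 2 (UGG, Trp): 0 synonymous substitutions.
Codon 3 (CUG, Leu): 4 synonymous substitutions.
Codon 4 (GGG, Gly): 3 synonymous substitutions.
Total: 2 + 0 + 4 + 3 = 9.

9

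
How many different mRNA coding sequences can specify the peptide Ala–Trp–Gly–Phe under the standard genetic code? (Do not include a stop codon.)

Ala: 4 codons.
Trp: 1 codon.
Gly: 4 codons.
Phe: 2 codons.
4 × 1 × 4 × 2 = 32.

32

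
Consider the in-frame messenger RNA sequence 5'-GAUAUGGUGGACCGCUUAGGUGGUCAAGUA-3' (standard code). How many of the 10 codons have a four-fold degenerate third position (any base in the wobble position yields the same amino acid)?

5

Codon 1 GAU (Asp): third position 2-fold.
Codon 2 AUG (Met): third position 1-fold.
Codon 3 GUG (Val): third position 4-fold.
Codon 4 GAC (Asp): third position 2-fold.
Codon 5 CGC (Arg): third position 4-fold.
Codon 6 UUA (Leu): third position 2-fold.
Codon 7 GGU (Gly): third position 4-fold.
Codon 8 GGU (Gly): third position 4-fold.
Codon 9 CAA (Gln): third position 2-fold.
Codon 10 GUA (Val): third position 4-fold.
Four-fold degenerate third positions: 5.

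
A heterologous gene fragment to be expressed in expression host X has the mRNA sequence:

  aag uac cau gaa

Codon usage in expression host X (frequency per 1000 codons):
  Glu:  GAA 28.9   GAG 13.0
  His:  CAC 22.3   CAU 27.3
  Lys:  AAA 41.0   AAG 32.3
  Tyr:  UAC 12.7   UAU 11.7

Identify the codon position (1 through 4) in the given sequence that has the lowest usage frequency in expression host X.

2

Codon 1 AAG (Lys): 32.3 per 1000.
Codon 2 UAC (Tyr): 12.7 per 1000.
Codon 3 CAU (His): 27.3 per 1000.
Codon 4 GAA (Glu): 28.9 per 1000.
Lowest frequency is 12.7 at codon 2.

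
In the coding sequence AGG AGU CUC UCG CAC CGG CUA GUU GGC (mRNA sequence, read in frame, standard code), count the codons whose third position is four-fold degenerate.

Codon 1 AGG (Arg): third position 2-fold.
Codon 2 AGU (Ser): third position 2-fold.
Codon 3 CUC (Leu): third position 4-fold.
Codon 4 UCG (Ser): third position 4-fold.
Codon 5 CAC (His): third position 2-fold.
Codon 6 CGG (Arg): third position 4-fold.
Codon 7 CUA (Leu): third position 4-fold.
Codon 8 GUU (Val): third position 4-fold.
Codon 9 GGC (Gly): third position 4-fold.
Four-fold degenerate third positions: 6.

6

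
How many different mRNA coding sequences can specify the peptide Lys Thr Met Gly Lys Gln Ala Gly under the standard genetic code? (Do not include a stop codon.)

2048

Lys: 2 codons.
Thr: 4 codons.
Met: 1 codon.
Gly: 4 codons.
Lys: 2 codons.
Gln: 2 codons.
Ala: 4 codons.
Gly: 4 codons.
2 × 4 × 1 × 4 × 2 × 2 × 4 × 4 = 2048.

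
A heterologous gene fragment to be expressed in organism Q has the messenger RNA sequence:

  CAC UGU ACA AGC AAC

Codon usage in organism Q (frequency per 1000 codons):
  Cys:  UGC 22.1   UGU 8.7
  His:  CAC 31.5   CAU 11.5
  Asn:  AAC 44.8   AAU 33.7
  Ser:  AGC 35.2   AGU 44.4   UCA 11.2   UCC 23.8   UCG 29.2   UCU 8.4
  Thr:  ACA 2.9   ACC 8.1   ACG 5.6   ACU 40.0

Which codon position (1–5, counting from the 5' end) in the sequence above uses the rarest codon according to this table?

Codon 1 CAC (His): 31.5 per 1000.
Codon 2 UGU (Cys): 8.7 per 1000.
Codon 3 ACA (Thr): 2.9 per 1000.
Codon 4 AGC (Ser): 35.2 per 1000.
Codon 5 AAC (Asn): 44.8 per 1000.
Lowest frequency is 2.9 at codon 3.

3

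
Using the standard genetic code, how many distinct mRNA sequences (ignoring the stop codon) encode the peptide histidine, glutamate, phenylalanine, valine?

32

His: 2 codons.
Glu: 2 codons.
Phe: 2 codons.
Val: 4 codons.
2 × 2 × 2 × 4 = 32.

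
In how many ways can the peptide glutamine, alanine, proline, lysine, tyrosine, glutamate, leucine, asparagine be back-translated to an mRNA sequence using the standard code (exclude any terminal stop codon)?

3072

Gln: 2 codons.
Ala: 4 codons.
Pro: 4 codons.
Lys: 2 codons.
Tyr: 2 codons.
Glu: 2 codons.
Leu: 6 codons.
Asn: 2 codons.
2 × 4 × 4 × 2 × 2 × 2 × 6 × 2 = 3072.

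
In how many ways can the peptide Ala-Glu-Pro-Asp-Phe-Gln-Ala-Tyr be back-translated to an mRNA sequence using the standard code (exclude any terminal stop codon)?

Ala: 4 codons.
Glu: 2 codons.
Pro: 4 codons.
Asp: 2 codons.
Phe: 2 codons.
Gln: 2 codons.
Ala: 4 codons.
Tyr: 2 codons.
4 × 2 × 4 × 2 × 2 × 2 × 4 × 2 = 2048.

2048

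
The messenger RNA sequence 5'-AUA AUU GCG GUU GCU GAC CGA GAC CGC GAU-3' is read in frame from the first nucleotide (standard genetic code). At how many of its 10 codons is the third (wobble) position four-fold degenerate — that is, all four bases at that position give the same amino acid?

Codon 1 AUA (Ile): third position 3-fold.
Codon 2 AUU (Ile): third position 3-fold.
Codon 3 GCG (Ala): third position 4-fold.
Codon 4 GUU (Val): third position 4-fold.
Codon 5 GCU (Ala): third position 4-fold.
Codon 6 GAC (Asp): third position 2-fold.
Codon 7 CGA (Arg): third position 4-fold.
Codon 8 GAC (Asp): third position 2-fold.
Codon 9 CGC (Arg): third position 4-fold.
Codon 10 GAU (Asp): third position 2-fold.
Four-fold degenerate third positions: 5.

5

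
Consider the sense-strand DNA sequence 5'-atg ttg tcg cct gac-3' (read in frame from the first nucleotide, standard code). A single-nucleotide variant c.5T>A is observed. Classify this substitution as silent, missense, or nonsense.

nonsense

Position 5 falls in codon 2: TTG → Leu.
After the substitution the codon is TAG → Stop.
The new codon is a stop codon, so this is a nonsense mutation.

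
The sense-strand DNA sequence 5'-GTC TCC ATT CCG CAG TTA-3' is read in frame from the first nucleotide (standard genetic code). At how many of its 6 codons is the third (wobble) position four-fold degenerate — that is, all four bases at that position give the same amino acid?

Codon 1 GTC (Val): third position 4-fold.
Codon 2 TCC (Ser): third position 4-fold.
Codon 3 ATT (Ile): third position 3-fold.
Codon 4 CCG (Pro): third position 4-fold.
Codon 5 CAG (Gln): third position 2-fold.
Codon 6 TTA (Leu): third position 2-fold.
Four-fold degenerate third positions: 3.

3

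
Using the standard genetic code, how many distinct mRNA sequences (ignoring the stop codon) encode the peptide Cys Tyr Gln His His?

Cys: 2 codons.
Tyr: 2 codons.
Gln: 2 codons.
His: 2 codons.
His: 2 codons.
2 × 2 × 2 × 2 × 2 = 32.

32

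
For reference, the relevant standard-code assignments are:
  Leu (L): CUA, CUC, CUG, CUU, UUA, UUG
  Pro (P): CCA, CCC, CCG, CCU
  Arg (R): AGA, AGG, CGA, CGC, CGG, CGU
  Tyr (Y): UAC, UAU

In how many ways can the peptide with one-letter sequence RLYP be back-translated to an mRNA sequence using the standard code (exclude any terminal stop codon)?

288

Arg: 6 codons.
Leu: 6 codons.
Tyr: 2 codons.
Pro: 4 codons.
6 × 6 × 2 × 4 = 288.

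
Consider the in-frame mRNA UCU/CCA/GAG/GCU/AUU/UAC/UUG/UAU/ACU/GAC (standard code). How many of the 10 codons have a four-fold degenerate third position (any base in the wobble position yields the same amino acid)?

Codon 1 UCU (Ser): third position 4-fold.
Codon 2 CCA (Pro): third position 4-fold.
Codon 3 GAG (Glu): third position 2-fold.
Codon 4 GCU (Ala): third position 4-fold.
Codon 5 AUU (Ile): third position 3-fold.
Codon 6 UAC (Tyr): third position 2-fold.
Codon 7 UUG (Leu): third position 2-fold.
Codon 8 UAU (Tyr): third position 2-fold.
Codon 9 ACU (Thr): third position 4-fold.
Codon 10 GAC (Asp): third position 2-fold.
Four-fold degenerate third positions: 4.

4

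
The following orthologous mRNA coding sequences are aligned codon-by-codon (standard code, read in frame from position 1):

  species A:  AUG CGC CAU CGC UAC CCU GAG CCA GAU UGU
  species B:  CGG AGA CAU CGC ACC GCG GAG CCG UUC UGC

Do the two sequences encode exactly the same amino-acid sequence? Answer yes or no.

no

Codon 1: AUG Met / CGG Arg — nonsynonymous.
Codon 2: CGC Arg / AGA Arg — synonymous.
Codon 3: CAU His / CAU His — identical.
Codon 4: CGC Arg / CGC Arg — identical.
Codon 5: UAC Tyr / ACC Thr — nonsynonymous.
Codon 6: CCU Pro / GCG Ala — nonsynonymous.
Codon 7: GAG Glu / GAG Glu — identical.
Codon 8: CCA Pro / CCG Pro — synonymous.
Codon 9: GAU Asp / UUC Phe — nonsynonymous.
Codon 10: UGU Cys / UGC Cys — synonymous.
Nonsynonymous differences: 4 → different protein.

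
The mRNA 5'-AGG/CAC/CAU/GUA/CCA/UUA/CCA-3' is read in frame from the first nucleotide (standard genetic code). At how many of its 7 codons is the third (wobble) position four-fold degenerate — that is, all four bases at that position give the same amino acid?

Codon 1 AGG (Arg): third position 2-fold.
Codon 2 CAC (His): third position 2-fold.
Codon 3 CAU (His): third position 2-fold.
Codon 4 GUA (Val): third position 4-fold.
Codon 5 CCA (Pro): third position 4-fold.
Codon 6 UUA (Leu): third position 2-fold.
Codon 7 CCA (Pro): third position 4-fold.
Four-fold degenerate third positions: 3.

3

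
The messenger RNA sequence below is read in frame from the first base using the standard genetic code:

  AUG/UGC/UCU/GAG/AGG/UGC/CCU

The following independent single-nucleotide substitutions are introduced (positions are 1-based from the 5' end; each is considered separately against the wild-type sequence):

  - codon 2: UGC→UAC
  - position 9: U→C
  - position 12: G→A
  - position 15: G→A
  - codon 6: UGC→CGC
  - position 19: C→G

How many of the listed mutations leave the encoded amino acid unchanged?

Codon 2: UGC (Cys) → UAC (Tyr) — missense.
Codon 3: UCU (Ser) → UCC (Ser) — synonymous.
Codon 4: GAG (Glu) → GAA (Glu) — synonymous.
Codon 5: AGG (Arg) → AGA (Arg) — synonymous.
Codon 6: UGC (Cys) → CGC (Arg) — missense.
Codon 7: CCU (Pro) → GCU (Ala) — missense.
Synonymous: 3 of 6.

3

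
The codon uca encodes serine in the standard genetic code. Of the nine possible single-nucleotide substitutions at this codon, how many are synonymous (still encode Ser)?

Position 1: none → 0 synonymous.
Position 2: none → 0 synonymous.
Position 3: UCU, UCC, UCG → 3 synonymous.
Total: 0 + 0 + 3 = 3.

3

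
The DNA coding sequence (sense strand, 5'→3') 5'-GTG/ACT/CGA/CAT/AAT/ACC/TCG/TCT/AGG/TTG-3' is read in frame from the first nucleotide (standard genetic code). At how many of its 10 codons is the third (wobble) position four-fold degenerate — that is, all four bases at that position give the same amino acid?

6

Codon 1 GTG (Val): third position 4-fold.
Codon 2 ACT (Thr): third position 4-fold.
Codon 3 CGA (Arg): third position 4-fold.
Codon 4 CAT (His): third position 2-fold.
Codon 5 AAT (Asn): third position 2-fold.
Codon 6 ACC (Thr): third position 4-fold.
Codon 7 TCG (Ser): third position 4-fold.
Codon 8 TCT (Ser): third position 4-fold.
Codon 9 AGG (Arg): third position 2-fold.
Codon 10 TTG (Leu): third position 2-fold.
Four-fold degenerate third positions: 6.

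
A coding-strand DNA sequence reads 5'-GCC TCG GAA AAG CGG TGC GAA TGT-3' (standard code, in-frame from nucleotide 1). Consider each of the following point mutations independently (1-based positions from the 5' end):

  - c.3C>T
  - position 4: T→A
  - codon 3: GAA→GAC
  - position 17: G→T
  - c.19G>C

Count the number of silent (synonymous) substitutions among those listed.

Codon 1: GCC (Ala) → GCT (Ala) — synonymous.
Codon 2: TCG (Ser) → ACG (Thr) — missense.
Codon 3: GAA (Glu) → GAC (Asp) — missense.
Codon 6: TGC (Cys) → TTC (Phe) — missense.
Codon 7: GAA (Glu) → CAA (Gln) — missense.
Synonymous: 1 of 5.

1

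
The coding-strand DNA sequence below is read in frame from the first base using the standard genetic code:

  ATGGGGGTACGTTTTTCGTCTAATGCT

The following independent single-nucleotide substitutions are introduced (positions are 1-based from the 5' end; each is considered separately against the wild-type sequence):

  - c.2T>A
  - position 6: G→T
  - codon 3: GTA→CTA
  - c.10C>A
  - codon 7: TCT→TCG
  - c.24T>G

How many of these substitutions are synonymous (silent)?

2

Codon 1: ATG (Met) → AAG (Lys) — missense.
Codon 2: GGG (Gly) → GGT (Gly) — synonymous.
Codon 3: GTA (Val) → CTA (Leu) — missense.
Codon 4: CGT (Arg) → AGT (Ser) — missense.
Codon 7: TCT (Ser) → TCG (Ser) — synonymous.
Codon 8: AAT (Asn) → AAG (Lys) — missense.
Synonymous: 2 of 6.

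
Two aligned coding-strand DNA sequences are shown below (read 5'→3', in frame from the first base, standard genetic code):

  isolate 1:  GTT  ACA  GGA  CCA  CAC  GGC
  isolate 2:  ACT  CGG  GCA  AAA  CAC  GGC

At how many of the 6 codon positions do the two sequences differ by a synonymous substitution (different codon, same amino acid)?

0

Codon 1: GTT Val / ACT Thr — nonsynonymous.
Codon 2: ACA Thr / CGG Arg — nonsynonymous.
Codon 3: GGA Gly / GCA Ala — nonsynonymous.
Codon 4: CCA Pro / AAA Lys — nonsynonymous.
Codon 5: CAC His / CAC His — identical.
Codon 6: GGC Gly / GGC Gly — identical.
Synonymous differences: 0.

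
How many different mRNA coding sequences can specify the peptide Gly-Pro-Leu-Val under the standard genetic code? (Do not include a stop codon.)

384

Gly: 4 codons.
Pro: 4 codons.
Leu: 6 codons.
Val: 4 codons.
4 × 4 × 6 × 4 = 384.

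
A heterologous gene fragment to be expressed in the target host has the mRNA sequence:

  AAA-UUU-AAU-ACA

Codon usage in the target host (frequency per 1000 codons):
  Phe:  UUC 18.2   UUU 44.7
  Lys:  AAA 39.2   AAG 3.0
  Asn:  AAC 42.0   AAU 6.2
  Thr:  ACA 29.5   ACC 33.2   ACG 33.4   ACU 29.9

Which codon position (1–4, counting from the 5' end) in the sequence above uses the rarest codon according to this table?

3

Codon 1 AAA (Lys): 39.2 per 1000.
Codon 2 UUU (Phe): 44.7 per 1000.
Codon 3 AAU (Asn): 6.2 per 1000.
Codon 4 ACA (Thr): 29.5 per 1000.
Lowest frequency is 6.2 at codon 3.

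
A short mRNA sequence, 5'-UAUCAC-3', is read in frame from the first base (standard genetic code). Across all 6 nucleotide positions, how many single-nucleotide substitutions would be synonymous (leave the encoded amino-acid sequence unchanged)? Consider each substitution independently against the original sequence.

Codon 1 (UAU, Tyr): 1 synonymous substitution.
Codon 2 (CAC, His): 1 synonymous substitution.
Total: 1 + 1 = 2.

2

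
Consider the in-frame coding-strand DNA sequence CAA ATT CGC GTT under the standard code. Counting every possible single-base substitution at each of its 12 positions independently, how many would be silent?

Codon 1 (CAA, Gln): 1 synonymous substitution.
Codon 2 (ATT, Ile): 2 synonymous substitutions.
Codon 3 (CGC, Arg): 3 synonymous substitutions.
Codon 4 (GTT, Val): 3 synonymous substitutions.
Total: 1 + 2 + 3 + 3 = 9.

9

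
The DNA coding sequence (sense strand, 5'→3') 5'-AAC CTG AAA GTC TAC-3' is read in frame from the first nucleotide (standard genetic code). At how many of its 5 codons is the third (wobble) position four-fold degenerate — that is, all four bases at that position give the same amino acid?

2

Codon 1 AAC (Asn): third position 2-fold.
Codon 2 CTG (Leu): third position 4-fold.
Codon 3 AAA (Lys): third position 2-fold.
Codon 4 GTC (Val): third position 4-fold.
Codon 5 TAC (Tyr): third position 2-fold.
Four-fold degenerate third positions: 2.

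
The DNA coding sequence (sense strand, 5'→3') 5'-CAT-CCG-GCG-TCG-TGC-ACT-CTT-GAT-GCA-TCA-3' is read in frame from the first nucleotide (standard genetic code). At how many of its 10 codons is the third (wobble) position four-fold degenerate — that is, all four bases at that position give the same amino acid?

7

Codon 1 CAT (His): third position 2-fold.
Codon 2 CCG (Pro): third position 4-fold.
Codon 3 GCG (Ala): third position 4-fold.
Codon 4 TCG (Ser): third position 4-fold.
Codon 5 TGC (Cys): third position 2-fold.
Codon 6 ACT (Thr): third position 4-fold.
Codon 7 CTT (Leu): third position 4-fold.
Codon 8 GAT (Asp): third position 2-fold.
Codon 9 GCA (Ala): third position 4-fold.
Codon 10 TCA (Ser): third position 4-fold.
Four-fold degenerate third positions: 7.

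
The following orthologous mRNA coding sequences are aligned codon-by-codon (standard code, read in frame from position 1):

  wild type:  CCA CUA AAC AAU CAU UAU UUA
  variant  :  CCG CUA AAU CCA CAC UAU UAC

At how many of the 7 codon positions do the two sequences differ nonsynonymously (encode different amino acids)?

Codon 1: CCA Pro / CCG Pro — synonymous.
Codon 2: CUA Leu / CUA Leu — identical.
Codon 3: AAC Asn / AAU Asn — synonymous.
Codon 4: AAU Asn / CCA Pro — nonsynonymous.
Codon 5: CAU His / CAC His — synonymous.
Codon 6: UAU Tyr / UAU Tyr — identical.
Codon 7: UUA Leu / UAC Tyr — nonsynonymous.
Nonsynonymous differences: 2.

2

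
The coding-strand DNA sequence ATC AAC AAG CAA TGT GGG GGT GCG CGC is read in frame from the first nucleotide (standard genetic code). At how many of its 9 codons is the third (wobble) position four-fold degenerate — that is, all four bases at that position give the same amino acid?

4

Codon 1 ATC (Ile): third position 3-fold.
Codon 2 AAC (Asn): third position 2-fold.
Codon 3 AAG (Lys): third position 2-fold.
Codon 4 CAA (Gln): third position 2-fold.
Codon 5 TGT (Cys): third position 2-fold.
Codon 6 GGG (Gly): third position 4-fold.
Codon 7 GGT (Gly): third position 4-fold.
Codon 8 GCG (Ala): third position 4-fold.
Codon 9 CGC (Arg): third position 4-fold.
Four-fold degenerate third positions: 4.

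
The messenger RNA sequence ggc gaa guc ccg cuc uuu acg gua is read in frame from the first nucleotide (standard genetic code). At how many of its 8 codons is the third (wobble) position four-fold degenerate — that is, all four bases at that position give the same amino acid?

6

Codon 1 GGC (Gly): third position 4-fold.
Codon 2 GAA (Glu): third position 2-fold.
Codon 3 GUC (Val): third position 4-fold.
Codon 4 CCG (Pro): third position 4-fold.
Codon 5 CUC (Leu): third position 4-fold.
Codon 6 UUU (Phe): third position 2-fold.
Codon 7 ACG (Thr): third position 4-fold.
Codon 8 GUA (Val): third position 4-fold.
Four-fold degenerate third positions: 6.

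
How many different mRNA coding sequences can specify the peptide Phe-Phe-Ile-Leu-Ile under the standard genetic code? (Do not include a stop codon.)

216

Phe: 2 codons.
Phe: 2 codons.
Ile: 3 codons.
Leu: 6 codons.
Ile: 3 codons.
2 × 2 × 3 × 6 × 3 = 216.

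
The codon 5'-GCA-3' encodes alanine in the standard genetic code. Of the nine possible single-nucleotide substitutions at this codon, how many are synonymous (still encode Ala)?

3

Position 1: none → 0 synonymous.
Position 2: none → 0 synonymous.
Position 3: GCT, GCC, GCG → 3 synonymous.
Total: 0 + 0 + 3 = 3.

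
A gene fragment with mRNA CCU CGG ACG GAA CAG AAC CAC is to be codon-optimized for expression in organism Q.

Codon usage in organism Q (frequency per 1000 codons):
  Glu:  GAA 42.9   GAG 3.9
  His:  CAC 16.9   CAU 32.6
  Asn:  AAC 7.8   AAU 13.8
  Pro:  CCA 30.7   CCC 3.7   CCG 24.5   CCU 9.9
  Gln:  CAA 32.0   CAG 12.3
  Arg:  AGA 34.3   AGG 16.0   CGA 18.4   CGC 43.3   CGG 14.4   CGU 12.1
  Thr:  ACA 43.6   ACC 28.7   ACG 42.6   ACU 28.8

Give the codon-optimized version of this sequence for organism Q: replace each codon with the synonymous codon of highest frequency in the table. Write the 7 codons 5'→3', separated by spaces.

Codon 1 (Pro): best is CCA at 30.7.
Codon 2 (Arg): best is CGC at 43.3.
Codon 3 (Thr): best is ACA at 43.6.
Codon 4 (Glu): best is GAA at 42.9.
Codon 5 (Gln): best is CAA at 32.0.
Codon 6 (Asn): best is AAU at 13.8.
Codon 7 (His): best is CAU at 32.6.

CCA CGC ACA GAA CAA AAU CAU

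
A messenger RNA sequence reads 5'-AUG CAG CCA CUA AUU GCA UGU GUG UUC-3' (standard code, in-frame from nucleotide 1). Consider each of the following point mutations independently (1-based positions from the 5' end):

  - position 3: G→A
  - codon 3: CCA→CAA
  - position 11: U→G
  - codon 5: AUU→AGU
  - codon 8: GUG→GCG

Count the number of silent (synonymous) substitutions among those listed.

0

Codon 1: AUG (Met) → AUA (Ile) — missense.
Codon 3: CCA (Pro) → CAA (Gln) — missense.
Codon 4: CUA (Leu) → CGA (Arg) — missense.
Codon 5: AUU (Ile) → AGU (Ser) — missense.
Codon 8: GUG (Val) → GCG (Ala) — missense.
Synonymous: 0 of 5.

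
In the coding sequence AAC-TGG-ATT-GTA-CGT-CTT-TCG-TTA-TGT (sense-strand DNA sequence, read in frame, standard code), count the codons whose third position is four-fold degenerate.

Codon 1 AAC (Asn): third position 2-fold.
Codon 2 TGG (Trp): third position 1-fold.
Codon 3 ATT (Ile): third position 3-fold.
Codon 4 GTA (Val): third position 4-fold.
Codon 5 CGT (Arg): third position 4-fold.
Codon 6 CTT (Leu): third position 4-fold.
Codon 7 TCG (Ser): third position 4-fold.
Codon 8 TTA (Leu): third position 2-fold.
Codon 9 TGT (Cys): third position 2-fold.
Four-fold degenerate third positions: 4.

4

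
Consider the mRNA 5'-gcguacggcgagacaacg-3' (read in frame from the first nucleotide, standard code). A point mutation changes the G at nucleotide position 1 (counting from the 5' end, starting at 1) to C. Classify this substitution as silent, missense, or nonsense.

Position 1 falls in codon 1: GCG → Ala.
After the substitution the codon is CCG → Pro.
Ala ≠ Pro, so this is a missense mutation.

missense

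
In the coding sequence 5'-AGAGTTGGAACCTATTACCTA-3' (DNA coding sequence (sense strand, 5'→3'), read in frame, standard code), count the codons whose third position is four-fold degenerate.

4

Codon 1 AGA (Arg): third position 2-fold.
Codon 2 GTT (Val): third position 4-fold.
Codon 3 GGA (Gly): third position 4-fold.
Codon 4 ACC (Thr): third position 4-fold.
Codon 5 TAT (Tyr): third position 2-fold.
Codon 6 TAC (Tyr): third position 2-fold.
Codon 7 CTA (Leu): third position 4-fold.
Four-fold degenerate third positions: 4.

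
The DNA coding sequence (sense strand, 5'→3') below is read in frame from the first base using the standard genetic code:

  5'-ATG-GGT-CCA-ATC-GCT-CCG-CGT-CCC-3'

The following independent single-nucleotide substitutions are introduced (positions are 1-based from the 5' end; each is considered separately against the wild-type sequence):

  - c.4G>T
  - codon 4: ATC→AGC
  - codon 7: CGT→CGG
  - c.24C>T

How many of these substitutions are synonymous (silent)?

2

Codon 2: GGT (Gly) → TGT (Cys) — missense.
Codon 4: ATC (Ile) → AGC (Ser) — missense.
Codon 7: CGT (Arg) → CGG (Arg) — synonymous.
Codon 8: CCC (Pro) → CCT (Pro) — synonymous.
Synonymous: 2 of 4.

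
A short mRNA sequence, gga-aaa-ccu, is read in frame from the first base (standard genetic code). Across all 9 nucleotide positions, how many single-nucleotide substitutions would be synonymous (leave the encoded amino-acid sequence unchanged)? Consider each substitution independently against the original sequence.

7

Codon 1 (GGA, Gly): 3 synonymous substitutions.
Codon 2 (AAA, Lys): 1 synonymous substitution.
Codon 3 (CCU, Pro): 3 synonymous substitutions.
Total: 3 + 1 + 3 = 7.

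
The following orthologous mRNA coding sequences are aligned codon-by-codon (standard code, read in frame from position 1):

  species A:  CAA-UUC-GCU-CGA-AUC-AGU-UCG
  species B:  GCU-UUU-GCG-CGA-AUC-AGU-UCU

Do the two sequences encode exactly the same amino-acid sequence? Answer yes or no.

no

Codon 1: CAA Gln / GCU Ala — nonsynonymous.
Codon 2: UUC Phe / UUU Phe — synonymous.
Codon 3: GCU Ala / GCG Ala — synonymous.
Codon 4: CGA Arg / CGA Arg — identical.
Codon 5: AUC Ile / AUC Ile — identical.
Codon 6: AGU Ser / AGU Ser — identical.
Codon 7: UCG Ser / UCU Ser — synonymous.
Nonsynonymous differences: 1 → different protein.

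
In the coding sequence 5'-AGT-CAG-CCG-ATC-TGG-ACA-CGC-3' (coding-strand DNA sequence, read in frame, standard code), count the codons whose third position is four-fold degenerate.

3

Codon 1 AGT (Ser): third position 2-fold.
Codon 2 CAG (Gln): third position 2-fold.
Codon 3 CCG (Pro): third position 4-fold.
Codon 4 ATC (Ile): third position 3-fold.
Codon 5 TGG (Trp): third position 1-fold.
Codon 6 ACA (Thr): third position 4-fold.
Codon 7 CGC (Arg): third position 4-fold.
Four-fold degenerate third positions: 3.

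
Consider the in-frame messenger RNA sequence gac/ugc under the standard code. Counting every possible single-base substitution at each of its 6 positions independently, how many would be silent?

2

Codon 1 (GAC, Asp): 1 synonymous substitution.
Codon 2 (UGC, Cys): 1 synonymous substitution.
Total: 1 + 1 = 2.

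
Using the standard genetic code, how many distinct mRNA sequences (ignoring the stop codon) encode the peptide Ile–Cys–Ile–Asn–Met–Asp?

Ile: 3 codons.
Cys: 2 codons.
Ile: 3 codons.
Asn: 2 codons.
Met: 1 codon.
Asp: 2 codons.
3 × 2 × 3 × 2 × 1 × 2 = 72.

72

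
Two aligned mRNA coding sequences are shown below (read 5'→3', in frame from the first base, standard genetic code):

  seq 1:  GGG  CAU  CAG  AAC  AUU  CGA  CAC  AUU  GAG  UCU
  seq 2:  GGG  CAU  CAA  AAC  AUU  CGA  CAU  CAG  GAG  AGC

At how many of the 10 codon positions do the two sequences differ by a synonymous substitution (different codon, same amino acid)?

Codon 1: GGG Gly / GGG Gly — identical.
Codon 2: CAU His / CAU His — identical.
Codon 3: CAG Gln / CAA Gln — synonymous.
Codon 4: AAC Asn / AAC Asn — identical.
Codon 5: AUU Ile / AUU Ile — identical.
Codon 6: CGA Arg / CGA Arg — identical.
Codon 7: CAC His / CAU His — synonymous.
Codon 8: AUU Ile / CAG Gln — nonsynonymous.
Codon 9: GAG Glu / GAG Glu — identical.
Codon 10: UCU Ser / AGC Ser — synonymous.
Synonymous differences: 3.

3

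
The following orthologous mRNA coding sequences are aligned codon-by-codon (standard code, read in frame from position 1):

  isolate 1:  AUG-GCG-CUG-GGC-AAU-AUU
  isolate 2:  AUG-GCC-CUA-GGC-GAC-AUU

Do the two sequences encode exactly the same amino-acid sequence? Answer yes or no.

no

Codon 1: AUG Met / AUG Met — identical.
Codon 2: GCG Ala / GCC Ala — synonymous.
Codon 3: CUG Leu / CUA Leu — synonymous.
Codon 4: GGC Gly / GGC Gly — identical.
Codon 5: AAU Asn / GAC Asp — nonsynonymous.
Codon 6: AUU Ile / AUU Ile — identical.
Nonsynonymous differences: 1 → different protein.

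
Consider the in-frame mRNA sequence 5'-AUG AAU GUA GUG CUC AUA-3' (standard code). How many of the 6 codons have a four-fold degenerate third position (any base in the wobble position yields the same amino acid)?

Codon 1 AUG (Met): third position 1-fold.
Codon 2 AAU (Asn): third position 2-fold.
Codon 3 GUA (Val): third position 4-fold.
Codon 4 GUG (Val): third position 4-fold.
Codon 5 CUC (Leu): third position 4-fold.
Codon 6 AUA (Ile): third position 3-fold.
Four-fold degenerate third positions: 3.

3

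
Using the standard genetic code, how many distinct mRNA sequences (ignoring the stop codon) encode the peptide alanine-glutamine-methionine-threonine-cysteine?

Ala: 4 codons.
Gln: 2 codons.
Met: 1 codon.
Thr: 4 codons.
Cys: 2 codons.
4 × 2 × 1 × 4 × 2 = 64.

64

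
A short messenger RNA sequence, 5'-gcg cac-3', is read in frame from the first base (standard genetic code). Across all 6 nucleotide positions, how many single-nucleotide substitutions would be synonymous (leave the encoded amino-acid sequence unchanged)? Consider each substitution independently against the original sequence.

4

Codon 1 (GCG, Ala): 3 synonymous substitutions.
Codon 2 (CAC, His): 1 synonymous substitution.
Total: 3 + 1 = 4.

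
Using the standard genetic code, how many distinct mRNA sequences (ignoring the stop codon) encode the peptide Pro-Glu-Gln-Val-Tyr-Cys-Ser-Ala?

6144

Pro: 4 codons.
Glu: 2 codons.
Gln: 2 codons.
Val: 4 codons.
Tyr: 2 codons.
Cys: 2 codons.
Ser: 6 codons.
Ala: 4 codons.
4 × 2 × 2 × 4 × 2 × 2 × 6 × 4 = 6144.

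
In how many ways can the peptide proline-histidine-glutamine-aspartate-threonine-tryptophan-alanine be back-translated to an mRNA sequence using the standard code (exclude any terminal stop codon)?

512

Pro: 4 codons.
His: 2 codons.
Gln: 2 codons.
Asp: 2 codons.
Thr: 4 codons.
Trp: 1 codon.
Ala: 4 codons.
4 × 2 × 2 × 2 × 4 × 1 × 4 = 512.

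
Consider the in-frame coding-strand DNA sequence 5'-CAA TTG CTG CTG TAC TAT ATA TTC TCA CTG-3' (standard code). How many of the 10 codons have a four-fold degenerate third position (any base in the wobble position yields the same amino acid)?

4

Codon 1 CAA (Gln): third position 2-fold.
Codon 2 TTG (Leu): third position 2-fold.
Codon 3 CTG (Leu): third position 4-fold.
Codon 4 CTG (Leu): third position 4-fold.
Codon 5 TAC (Tyr): third position 2-fold.
Codon 6 TAT (Tyr): third position 2-fold.
Codon 7 ATA (Ile): third position 3-fold.
Codon 8 TTC (Phe): third position 2-fold.
Codon 9 TCA (Ser): third position 4-fold.
Codon 10 CTG (Leu): third position 4-fold.
Four-fold degenerate third positions: 4.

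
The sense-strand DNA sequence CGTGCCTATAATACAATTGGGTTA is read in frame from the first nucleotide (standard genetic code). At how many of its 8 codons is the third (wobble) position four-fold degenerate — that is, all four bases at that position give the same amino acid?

4

Codon 1 CGT (Arg): third position 4-fold.
Codon 2 GCC (Ala): third position 4-fold.
Codon 3 TAT (Tyr): third position 2-fold.
Codon 4 AAT (Asn): third position 2-fold.
Codon 5 ACA (Thr): third position 4-fold.
Codon 6 ATT (Ile): third position 3-fold.
Codon 7 GGG (Gly): third position 4-fold.
Codon 8 TTA (Leu): third position 2-fold.
Four-fold degenerate third positions: 4.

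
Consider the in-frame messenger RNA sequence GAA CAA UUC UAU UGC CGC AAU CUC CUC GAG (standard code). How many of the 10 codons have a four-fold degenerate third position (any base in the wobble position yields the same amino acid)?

3

Codon 1 GAA (Glu): third position 2-fold.
Codon 2 CAA (Gln): third position 2-fold.
Codon 3 UUC (Phe): third position 2-fold.
Codon 4 UAU (Tyr): third position 2-fold.
Codon 5 UGC (Cys): third position 2-fold.
Codon 6 CGC (Arg): third position 4-fold.
Codon 7 AAU (Asn): third position 2-fold.
Codon 8 CUC (Leu): third position 4-fold.
Codon 9 CUC (Leu): third position 4-fold.
Codon 10 GAG (Glu): third position 2-fold.
Four-fold degenerate third positions: 3.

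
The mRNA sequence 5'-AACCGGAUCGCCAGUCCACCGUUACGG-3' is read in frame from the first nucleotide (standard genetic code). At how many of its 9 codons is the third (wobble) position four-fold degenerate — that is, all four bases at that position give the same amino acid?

Codon 1 AAC (Asn): third position 2-fold.
Codon 2 CGG (Arg): third position 4-fold.
Codon 3 AUC (Ile): third position 3-fold.
Codon 4 GCC (Ala): third position 4-fold.
Codon 5 AGU (Ser): third position 2-fold.
Codon 6 CCA (Pro): third position 4-fold.
Codon 7 CCG (Pro): third position 4-fold.
Codon 8 UUA (Leu): third position 2-fold.
Codon 9 CGG (Arg): third position 4-fold.
Four-fold degenerate third positions: 5.

5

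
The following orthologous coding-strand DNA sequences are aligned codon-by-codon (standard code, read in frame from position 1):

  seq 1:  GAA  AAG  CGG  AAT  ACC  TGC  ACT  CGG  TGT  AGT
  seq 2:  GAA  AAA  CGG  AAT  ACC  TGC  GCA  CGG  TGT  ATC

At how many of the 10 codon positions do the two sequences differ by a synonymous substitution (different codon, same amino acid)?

1

Codon 1: GAA Glu / GAA Glu — identical.
Codon 2: AAG Lys / AAA Lys — synonymous.
Codon 3: CGG Arg / CGG Arg — identical.
Codon 4: AAT Asn / AAT Asn — identical.
Codon 5: ACC Thr / ACC Thr — identical.
Codon 6: TGC Cys / TGC Cys — identical.
Codon 7: ACT Thr / GCA Ala — nonsynonymous.
Codon 8: CGG Arg / CGG Arg — identical.
Codon 9: TGT Cys / TGT Cys — identical.
Codon 10: AGT Ser / ATC Ile — nonsynonymous.
Synonymous differences: 1.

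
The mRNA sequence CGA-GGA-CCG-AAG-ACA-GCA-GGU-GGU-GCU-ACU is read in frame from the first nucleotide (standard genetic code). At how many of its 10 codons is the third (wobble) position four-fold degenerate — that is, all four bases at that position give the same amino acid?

Codon 1 CGA (Arg): third position 4-fold.
Codon 2 GGA (Gly): third position 4-fold.
Codon 3 CCG (Pro): third position 4-fold.
Codon 4 AAG (Lys): third position 2-fold.
Codon 5 ACA (Thr): third position 4-fold.
Codon 6 GCA (Ala): third position 4-fold.
Codon 7 GGU (Gly): third position 4-fold.
Codon 8 GGU (Gly): third position 4-fold.
Codon 9 GCU (Ala): third position 4-fold.
Codon 10 ACU (Thr): third position 4-fold.
Four-fold degenerate third positions: 9.

9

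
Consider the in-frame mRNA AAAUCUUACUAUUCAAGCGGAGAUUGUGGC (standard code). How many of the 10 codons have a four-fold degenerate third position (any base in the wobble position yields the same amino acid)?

Codon 1 AAA (Lys): third position 2-fold.
Codon 2 UCU (Ser): third position 4-fold.
Codon 3 UAC (Tyr): third position 2-fold.
Codon 4 UAU (Tyr): third position 2-fold.
Codon 5 UCA (Ser): third position 4-fold.
Codon 6 AGC (Ser): third position 2-fold.
Codon 7 GGA (Gly): third position 4-fold.
Codon 8 GAU (Asp): third position 2-fold.
Codon 9 UGU (Cys): third position 2-fold.
Codon 10 GGC (Gly): third position 4-fold.
Four-fold degenerate third positions: 4.

4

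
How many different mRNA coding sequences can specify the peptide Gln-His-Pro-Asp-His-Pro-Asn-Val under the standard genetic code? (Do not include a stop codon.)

2048

Gln: 2 codons.
His: 2 codons.
Pro: 4 codons.
Asp: 2 codons.
His: 2 codons.
Pro: 4 codons.
Asn: 2 codons.
Val: 4 codons.
2 × 2 × 4 × 2 × 2 × 4 × 2 × 4 = 2048.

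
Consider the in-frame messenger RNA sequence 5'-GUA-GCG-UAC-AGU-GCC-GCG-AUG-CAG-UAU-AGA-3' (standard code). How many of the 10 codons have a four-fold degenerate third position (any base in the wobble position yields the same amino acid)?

Codon 1 GUA (Val): third position 4-fold.
Codon 2 GCG (Ala): third position 4-fold.
Codon 3 UAC (Tyr): third position 2-fold.
Codon 4 AGU (Ser): third position 2-fold.
Codon 5 GCC (Ala): third position 4-fold.
Codon 6 GCG (Ala): third position 4-fold.
Codon 7 AUG (Met): third position 1-fold.
Codon 8 CAG (Gln): third position 2-fold.
Codon 9 UAU (Tyr): third position 2-fold.
Codon 10 AGA (Arg): third position 2-fold.
Four-fold degenerate third positions: 4.

4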